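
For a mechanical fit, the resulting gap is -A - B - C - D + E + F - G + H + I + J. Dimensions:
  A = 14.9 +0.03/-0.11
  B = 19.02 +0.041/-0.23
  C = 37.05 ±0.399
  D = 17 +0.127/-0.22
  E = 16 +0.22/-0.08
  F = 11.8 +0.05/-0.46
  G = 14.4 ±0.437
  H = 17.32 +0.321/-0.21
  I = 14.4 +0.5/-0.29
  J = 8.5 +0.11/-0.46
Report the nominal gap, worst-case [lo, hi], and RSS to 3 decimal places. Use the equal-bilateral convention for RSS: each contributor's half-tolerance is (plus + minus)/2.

nominal=-34.350 wc=[-36.884,-31.753] rss=0.894

Stack each dimension's contribution:
  -A: nom -14.900 → Σnom=-14.900; wc +0.110/-0.030 → slack +0.110/-0.030; half-tol=0.070, Σhalf²=0.004900
  -B: nom -19.020 → Σnom=-33.920; wc +0.230/-0.041 → slack +0.340/-0.071; half-tol=0.136, Σhalf²=0.023260
  -C: nom -37.050 → Σnom=-70.970; wc +0.399/-0.399 → slack +0.739/-0.470; half-tol=0.399, Σhalf²=0.182461
  -D: nom -17.000 → Σnom=-87.970; wc +0.220/-0.127 → slack +0.959/-0.597; half-tol=0.173, Σhalf²=0.212564
  +E: nom +16.000 → Σnom=-71.970; wc +0.220/-0.080 → slack +1.179/-0.677; half-tol=0.150, Σhalf²=0.235064
  +F: nom +11.800 → Σnom=-60.170; wc +0.050/-0.460 → slack +1.229/-1.137; half-tol=0.255, Σhalf²=0.300088
  -G: nom -14.400 → Σnom=-74.570; wc +0.437/-0.437 → slack +1.666/-1.574; half-tol=0.437, Σhalf²=0.491057
  +H: nom +17.320 → Σnom=-57.250; wc +0.321/-0.210 → slack +1.987/-1.784; half-tol=0.266, Σhalf²=0.561548
  +I: nom +14.400 → Σnom=-42.850; wc +0.500/-0.290 → slack +2.487/-2.074; half-tol=0.395, Σhalf²=0.717573
  +J: nom +8.500 → Σnom=-34.350; wc +0.110/-0.460 → slack +2.597/-2.534; half-tol=0.285, Σhalf²=0.798798
Nominal = -34.350. Worst-case = [-34.350 - 2.534, -34.350 + 2.597] = [-36.884, -31.753]. RSS = √0.798798 = 0.894.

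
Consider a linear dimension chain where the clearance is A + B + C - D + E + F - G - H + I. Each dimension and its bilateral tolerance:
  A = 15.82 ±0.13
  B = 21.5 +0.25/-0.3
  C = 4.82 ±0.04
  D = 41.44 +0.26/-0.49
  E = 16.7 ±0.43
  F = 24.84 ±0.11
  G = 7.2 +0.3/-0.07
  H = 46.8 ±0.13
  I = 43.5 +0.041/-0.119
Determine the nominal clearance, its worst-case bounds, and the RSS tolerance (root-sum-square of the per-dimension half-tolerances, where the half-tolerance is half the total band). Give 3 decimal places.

Stack each dimension's contribution:
  +A: nom +15.820 → Σnom=15.820; wc +0.130/-0.130 → slack +0.130/-0.130; half-tol=0.130, Σhalf²=0.016900
  +B: nom +21.500 → Σnom=37.320; wc +0.250/-0.300 → slack +0.380/-0.430; half-tol=0.275, Σhalf²=0.092525
  +C: nom +4.820 → Σnom=42.140; wc +0.040/-0.040 → slack +0.420/-0.470; half-tol=0.040, Σhalf²=0.094125
  -D: nom -41.440 → Σnom=0.700; wc +0.490/-0.260 → slack +0.910/-0.730; half-tol=0.375, Σhalf²=0.234750
  +E: nom +16.700 → Σnom=17.400; wc +0.430/-0.430 → slack +1.340/-1.160; half-tol=0.430, Σhalf²=0.419650
  +F: nom +24.840 → Σnom=42.240; wc +0.110/-0.110 → slack +1.450/-1.270; half-tol=0.110, Σhalf²=0.431750
  -G: nom -7.200 → Σnom=35.040; wc +0.070/-0.300 → slack +1.520/-1.570; half-tol=0.185, Σhalf²=0.465975
  -H: nom -46.800 → Σnom=-11.760; wc +0.130/-0.130 → slack +1.650/-1.700; half-tol=0.130, Σhalf²=0.482875
  +I: nom +43.500 → Σnom=31.740; wc +0.041/-0.119 → slack +1.691/-1.819; half-tol=0.080, Σhalf²=0.489275
Nominal = 31.740. Worst-case = [31.740 - 1.819, 31.740 + 1.691] = [29.921, 33.431]. RSS = √0.489275 = 0.699.

nominal=31.740 wc=[29.921,33.431] rss=0.699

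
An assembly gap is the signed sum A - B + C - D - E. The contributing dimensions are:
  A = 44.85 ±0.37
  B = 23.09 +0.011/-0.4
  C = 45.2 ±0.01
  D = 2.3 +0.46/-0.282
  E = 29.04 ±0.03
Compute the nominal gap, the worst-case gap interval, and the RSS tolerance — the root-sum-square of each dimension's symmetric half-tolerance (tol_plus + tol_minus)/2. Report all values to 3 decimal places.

nominal=35.620 wc=[34.739,36.712] rss=0.564

Stack each dimension's contribution:
  +A: nom +44.850 → Σnom=44.850; wc +0.370/-0.370 → slack +0.370/-0.370; half-tol=0.370, Σhalf²=0.136900
  -B: nom -23.090 → Σnom=21.760; wc +0.400/-0.011 → slack +0.770/-0.381; half-tol=0.206, Σhalf²=0.179130
  +C: nom +45.200 → Σnom=66.960; wc +0.010/-0.010 → slack +0.780/-0.391; half-tol=0.010, Σhalf²=0.179230
  -D: nom -2.300 → Σnom=64.660; wc +0.282/-0.460 → slack +1.062/-0.851; half-tol=0.371, Σhalf²=0.316871
  -E: nom -29.040 → Σnom=35.620; wc +0.030/-0.030 → slack +1.092/-0.881; half-tol=0.030, Σhalf²=0.317771
Nominal = 35.620. Worst-case = [35.620 - 0.881, 35.620 + 1.092] = [34.739, 36.712]. RSS = √0.317771 = 0.564.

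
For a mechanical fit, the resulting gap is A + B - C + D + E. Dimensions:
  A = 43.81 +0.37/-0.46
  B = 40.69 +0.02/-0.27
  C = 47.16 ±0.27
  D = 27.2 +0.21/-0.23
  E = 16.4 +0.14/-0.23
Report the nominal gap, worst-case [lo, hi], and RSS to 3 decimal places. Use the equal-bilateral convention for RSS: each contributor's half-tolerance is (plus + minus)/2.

nominal=80.940 wc=[79.480,81.950] rss=0.591

Stack each dimension's contribution:
  +A: nom +43.810 → Σnom=43.810; wc +0.370/-0.460 → slack +0.370/-0.460; half-tol=0.415, Σhalf²=0.172225
  +B: nom +40.690 → Σnom=84.500; wc +0.020/-0.270 → slack +0.390/-0.730; half-tol=0.145, Σhalf²=0.193250
  -C: nom -47.160 → Σnom=37.340; wc +0.270/-0.270 → slack +0.660/-1.000; half-tol=0.270, Σhalf²=0.266150
  +D: nom +27.200 → Σnom=64.540; wc +0.210/-0.230 → slack +0.870/-1.230; half-tol=0.220, Σhalf²=0.314550
  +E: nom +16.400 → Σnom=80.940; wc +0.140/-0.230 → slack +1.010/-1.460; half-tol=0.185, Σhalf²=0.348775
Nominal = 80.940. Worst-case = [80.940 - 1.460, 80.940 + 1.010] = [79.480, 81.950]. RSS = √0.348775 = 0.591.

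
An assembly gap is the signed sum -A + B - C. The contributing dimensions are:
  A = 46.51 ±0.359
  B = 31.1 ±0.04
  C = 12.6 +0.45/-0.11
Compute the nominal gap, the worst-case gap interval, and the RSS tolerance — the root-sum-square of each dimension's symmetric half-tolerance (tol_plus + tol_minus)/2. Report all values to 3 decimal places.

nominal=-28.010 wc=[-28.859,-27.501] rss=0.457

Stack each dimension's contribution:
  -A: nom -46.510 → Σnom=-46.510; wc +0.359/-0.359 → slack +0.359/-0.359; half-tol=0.359, Σhalf²=0.128881
  +B: nom +31.100 → Σnom=-15.410; wc +0.040/-0.040 → slack +0.399/-0.399; half-tol=0.040, Σhalf²=0.130481
  -C: nom -12.600 → Σnom=-28.010; wc +0.110/-0.450 → slack +0.509/-0.849; half-tol=0.280, Σhalf²=0.208881
Nominal = -28.010. Worst-case = [-28.010 - 0.849, -28.010 + 0.509] = [-28.859, -27.501]. RSS = √0.208881 = 0.457.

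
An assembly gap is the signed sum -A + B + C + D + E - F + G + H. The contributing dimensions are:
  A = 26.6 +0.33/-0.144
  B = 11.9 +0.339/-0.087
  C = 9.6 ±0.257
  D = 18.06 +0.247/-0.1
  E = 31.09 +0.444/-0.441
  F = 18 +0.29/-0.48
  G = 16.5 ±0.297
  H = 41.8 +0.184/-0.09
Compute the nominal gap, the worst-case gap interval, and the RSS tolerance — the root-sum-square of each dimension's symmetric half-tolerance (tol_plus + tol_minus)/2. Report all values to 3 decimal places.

nominal=84.350 wc=[82.458,86.742] rss=0.805

Stack each dimension's contribution:
  -A: nom -26.600 → Σnom=-26.600; wc +0.144/-0.330 → slack +0.144/-0.330; half-tol=0.237, Σhalf²=0.056169
  +B: nom +11.900 → Σnom=-14.700; wc +0.339/-0.087 → slack +0.483/-0.417; half-tol=0.213, Σhalf²=0.101538
  +C: nom +9.600 → Σnom=-5.100; wc +0.257/-0.257 → slack +0.740/-0.674; half-tol=0.257, Σhalf²=0.167587
  +D: nom +18.060 → Σnom=12.960; wc +0.247/-0.100 → slack +0.987/-0.774; half-tol=0.173, Σhalf²=0.197689
  +E: nom +31.090 → Σnom=44.050; wc +0.444/-0.441 → slack +1.431/-1.215; half-tol=0.443, Σhalf²=0.393495
  -F: nom -18.000 → Σnom=26.050; wc +0.480/-0.290 → slack +1.911/-1.505; half-tol=0.385, Σhalf²=0.541721
  +G: nom +16.500 → Σnom=42.550; wc +0.297/-0.297 → slack +2.208/-1.802; half-tol=0.297, Σhalf²=0.629930
  +H: nom +41.800 → Σnom=84.350; wc +0.184/-0.090 → slack +2.392/-1.892; half-tol=0.137, Σhalf²=0.648699
Nominal = 84.350. Worst-case = [84.350 - 1.892, 84.350 + 2.392] = [82.458, 86.742]. RSS = √0.648699 = 0.805.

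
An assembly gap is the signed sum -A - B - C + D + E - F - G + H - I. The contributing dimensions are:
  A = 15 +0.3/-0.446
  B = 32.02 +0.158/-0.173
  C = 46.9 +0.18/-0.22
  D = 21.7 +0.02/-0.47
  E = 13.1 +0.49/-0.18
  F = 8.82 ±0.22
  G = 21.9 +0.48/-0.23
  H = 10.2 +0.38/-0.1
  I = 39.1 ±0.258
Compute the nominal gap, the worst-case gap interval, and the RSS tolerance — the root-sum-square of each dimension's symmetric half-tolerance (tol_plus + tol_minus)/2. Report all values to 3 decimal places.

nominal=-118.740 wc=[-121.086,-116.303] rss=0.823

Stack each dimension's contribution:
  -A: nom -15.000 → Σnom=-15.000; wc +0.446/-0.300 → slack +0.446/-0.300; half-tol=0.373, Σhalf²=0.139129
  -B: nom -32.020 → Σnom=-47.020; wc +0.173/-0.158 → slack +0.619/-0.458; half-tol=0.165, Σhalf²=0.166519
  -C: nom -46.900 → Σnom=-93.920; wc +0.220/-0.180 → slack +0.839/-0.638; half-tol=0.200, Σhalf²=0.206519
  +D: nom +21.700 → Σnom=-72.220; wc +0.020/-0.470 → slack +0.859/-1.108; half-tol=0.245, Σhalf²=0.266544
  +E: nom +13.100 → Σnom=-59.120; wc +0.490/-0.180 → slack +1.349/-1.288; half-tol=0.335, Σhalf²=0.378769
  -F: nom -8.820 → Σnom=-67.940; wc +0.220/-0.220 → slack +1.569/-1.508; half-tol=0.220, Σhalf²=0.427169
  -G: nom -21.900 → Σnom=-89.840; wc +0.230/-0.480 → slack +1.799/-1.988; half-tol=0.355, Σhalf²=0.553194
  +H: nom +10.200 → Σnom=-79.640; wc +0.380/-0.100 → slack +2.179/-2.088; half-tol=0.240, Σhalf²=0.610794
  -I: nom -39.100 → Σnom=-118.740; wc +0.258/-0.258 → slack +2.437/-2.346; half-tol=0.258, Σhalf²=0.677358
Nominal = -118.740. Worst-case = [-118.740 - 2.346, -118.740 + 2.437] = [-121.086, -116.303]. RSS = √0.677358 = 0.823.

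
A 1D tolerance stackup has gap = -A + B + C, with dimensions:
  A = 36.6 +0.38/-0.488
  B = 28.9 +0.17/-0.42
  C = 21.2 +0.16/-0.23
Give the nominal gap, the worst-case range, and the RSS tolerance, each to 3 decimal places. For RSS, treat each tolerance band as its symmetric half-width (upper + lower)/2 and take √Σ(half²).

nominal=13.500 wc=[12.470,14.318] rss=0.560

Stack each dimension's contribution:
  -A: nom -36.600 → Σnom=-36.600; wc +0.488/-0.380 → slack +0.488/-0.380; half-tol=0.434, Σhalf²=0.188356
  +B: nom +28.900 → Σnom=-7.700; wc +0.170/-0.420 → slack +0.658/-0.800; half-tol=0.295, Σhalf²=0.275381
  +C: nom +21.200 → Σnom=13.500; wc +0.160/-0.230 → slack +0.818/-1.030; half-tol=0.195, Σhalf²=0.313406
Nominal = 13.500. Worst-case = [13.500 - 1.030, 13.500 + 0.818] = [12.470, 14.318]. RSS = √0.313406 = 0.560.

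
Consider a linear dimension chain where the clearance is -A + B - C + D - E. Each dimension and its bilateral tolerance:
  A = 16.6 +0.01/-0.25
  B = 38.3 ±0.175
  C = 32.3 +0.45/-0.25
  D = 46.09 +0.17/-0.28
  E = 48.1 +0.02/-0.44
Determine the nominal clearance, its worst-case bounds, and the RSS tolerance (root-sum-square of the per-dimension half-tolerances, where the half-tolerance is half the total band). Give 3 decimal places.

Stack each dimension's contribution:
  -A: nom -16.600 → Σnom=-16.600; wc +0.250/-0.010 → slack +0.250/-0.010; half-tol=0.130, Σhalf²=0.016900
  +B: nom +38.300 → Σnom=21.700; wc +0.175/-0.175 → slack +0.425/-0.185; half-tol=0.175, Σhalf²=0.047525
  -C: nom -32.300 → Σnom=-10.600; wc +0.250/-0.450 → slack +0.675/-0.635; half-tol=0.350, Σhalf²=0.170025
  +D: nom +46.090 → Σnom=35.490; wc +0.170/-0.280 → slack +0.845/-0.915; half-tol=0.225, Σhalf²=0.220650
  -E: nom -48.100 → Σnom=-12.610; wc +0.440/-0.020 → slack +1.285/-0.935; half-tol=0.230, Σhalf²=0.273550
Nominal = -12.610. Worst-case = [-12.610 - 0.935, -12.610 + 1.285] = [-13.545, -11.325]. RSS = √0.273550 = 0.523.

nominal=-12.610 wc=[-13.545,-11.325] rss=0.523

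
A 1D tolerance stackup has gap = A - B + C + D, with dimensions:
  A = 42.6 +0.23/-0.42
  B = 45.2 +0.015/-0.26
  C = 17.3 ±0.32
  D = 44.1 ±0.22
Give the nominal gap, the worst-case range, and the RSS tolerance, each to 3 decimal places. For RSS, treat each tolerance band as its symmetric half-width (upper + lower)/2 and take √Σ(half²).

Stack each dimension's contribution:
  +A: nom +42.600 → Σnom=42.600; wc +0.230/-0.420 → slack +0.230/-0.420; half-tol=0.325, Σhalf²=0.105625
  -B: nom -45.200 → Σnom=-2.600; wc +0.260/-0.015 → slack +0.490/-0.435; half-tol=0.138, Σhalf²=0.124531
  +C: nom +17.300 → Σnom=14.700; wc +0.320/-0.320 → slack +0.810/-0.755; half-tol=0.320, Σhalf²=0.226931
  +D: nom +44.100 → Σnom=58.800; wc +0.220/-0.220 → slack +1.030/-0.975; half-tol=0.220, Σhalf²=0.275331
Nominal = 58.800. Worst-case = [58.800 - 0.975, 58.800 + 1.030] = [57.825, 59.830]. RSS = √0.275331 = 0.525.

nominal=58.800 wc=[57.825,59.830] rss=0.525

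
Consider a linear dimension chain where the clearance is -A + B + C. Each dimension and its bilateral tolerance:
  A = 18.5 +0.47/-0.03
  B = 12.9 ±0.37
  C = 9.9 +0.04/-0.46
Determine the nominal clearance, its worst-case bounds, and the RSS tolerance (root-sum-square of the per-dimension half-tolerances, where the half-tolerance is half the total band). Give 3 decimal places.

nominal=4.300 wc=[3.000,4.740] rss=0.512

Stack each dimension's contribution:
  -A: nom -18.500 → Σnom=-18.500; wc +0.030/-0.470 → slack +0.030/-0.470; half-tol=0.250, Σhalf²=0.062500
  +B: nom +12.900 → Σnom=-5.600; wc +0.370/-0.370 → slack +0.400/-0.840; half-tol=0.370, Σhalf²=0.199400
  +C: nom +9.900 → Σnom=4.300; wc +0.040/-0.460 → slack +0.440/-1.300; half-tol=0.250, Σhalf²=0.261900
Nominal = 4.300. Worst-case = [4.300 - 1.300, 4.300 + 0.440] = [3.000, 4.740]. RSS = √0.261900 = 0.512.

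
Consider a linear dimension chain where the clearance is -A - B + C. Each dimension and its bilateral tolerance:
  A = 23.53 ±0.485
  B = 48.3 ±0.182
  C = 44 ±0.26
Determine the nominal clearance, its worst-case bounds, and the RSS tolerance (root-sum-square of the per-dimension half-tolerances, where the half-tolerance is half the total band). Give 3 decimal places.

nominal=-27.830 wc=[-28.757,-26.903] rss=0.580

Stack each dimension's contribution:
  -A: nom -23.530 → Σnom=-23.530; wc +0.485/-0.485 → slack +0.485/-0.485; half-tol=0.485, Σhalf²=0.235225
  -B: nom -48.300 → Σnom=-71.830; wc +0.182/-0.182 → slack +0.667/-0.667; half-tol=0.182, Σhalf²=0.268349
  +C: nom +44.000 → Σnom=-27.830; wc +0.260/-0.260 → slack +0.927/-0.927; half-tol=0.260, Σhalf²=0.335949
Nominal = -27.830. Worst-case = [-27.830 - 0.927, -27.830 + 0.927] = [-28.757, -26.903]. RSS = √0.335949 = 0.580.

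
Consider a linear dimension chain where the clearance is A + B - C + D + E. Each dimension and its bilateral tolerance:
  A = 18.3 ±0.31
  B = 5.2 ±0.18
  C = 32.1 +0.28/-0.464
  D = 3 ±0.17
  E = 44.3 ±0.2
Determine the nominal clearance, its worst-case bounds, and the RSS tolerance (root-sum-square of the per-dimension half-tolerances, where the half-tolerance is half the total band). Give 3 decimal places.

nominal=38.700 wc=[37.560,40.024] rss=0.579

Stack each dimension's contribution:
  +A: nom +18.300 → Σnom=18.300; wc +0.310/-0.310 → slack +0.310/-0.310; half-tol=0.310, Σhalf²=0.096100
  +B: nom +5.200 → Σnom=23.500; wc +0.180/-0.180 → slack +0.490/-0.490; half-tol=0.180, Σhalf²=0.128500
  -C: nom -32.100 → Σnom=-8.600; wc +0.464/-0.280 → slack +0.954/-0.770; half-tol=0.372, Σhalf²=0.266884
  +D: nom +3.000 → Σnom=-5.600; wc +0.170/-0.170 → slack +1.124/-0.940; half-tol=0.170, Σhalf²=0.295784
  +E: nom +44.300 → Σnom=38.700; wc +0.200/-0.200 → slack +1.324/-1.140; half-tol=0.200, Σhalf²=0.335784
Nominal = 38.700. Worst-case = [38.700 - 1.140, 38.700 + 1.324] = [37.560, 40.024]. RSS = √0.335784 = 0.579.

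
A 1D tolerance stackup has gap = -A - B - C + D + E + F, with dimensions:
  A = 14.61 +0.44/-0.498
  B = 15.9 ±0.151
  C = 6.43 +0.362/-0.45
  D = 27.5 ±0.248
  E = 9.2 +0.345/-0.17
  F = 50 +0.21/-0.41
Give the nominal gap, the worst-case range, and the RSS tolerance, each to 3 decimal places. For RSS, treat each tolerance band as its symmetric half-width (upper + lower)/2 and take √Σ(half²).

nominal=49.760 wc=[47.979,51.662] rss=0.795

Stack each dimension's contribution:
  -A: nom -14.610 → Σnom=-14.610; wc +0.498/-0.440 → slack +0.498/-0.440; half-tol=0.469, Σhalf²=0.219961
  -B: nom -15.900 → Σnom=-30.510; wc +0.151/-0.151 → slack +0.649/-0.591; half-tol=0.151, Σhalf²=0.242762
  -C: nom -6.430 → Σnom=-36.940; wc +0.450/-0.362 → slack +1.099/-0.953; half-tol=0.406, Σhalf²=0.407598
  +D: nom +27.500 → Σnom=-9.440; wc +0.248/-0.248 → slack +1.347/-1.201; half-tol=0.248, Σhalf²=0.469102
  +E: nom +9.200 → Σnom=-0.240; wc +0.345/-0.170 → slack +1.692/-1.371; half-tol=0.258, Σhalf²=0.535408
  +F: nom +50.000 → Σnom=49.760; wc +0.210/-0.410 → slack +1.902/-1.781; half-tol=0.310, Σhalf²=0.631508
Nominal = 49.760. Worst-case = [49.760 - 1.781, 49.760 + 1.902] = [47.979, 51.662]. RSS = √0.631508 = 0.795.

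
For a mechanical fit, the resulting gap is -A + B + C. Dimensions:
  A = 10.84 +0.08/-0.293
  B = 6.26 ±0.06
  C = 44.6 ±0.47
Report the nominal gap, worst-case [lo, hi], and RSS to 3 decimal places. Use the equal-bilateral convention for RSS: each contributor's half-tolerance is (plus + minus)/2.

nominal=40.020 wc=[39.410,40.843] rss=0.509

Stack each dimension's contribution:
  -A: nom -10.840 → Σnom=-10.840; wc +0.293/-0.080 → slack +0.293/-0.080; half-tol=0.186, Σhalf²=0.034782
  +B: nom +6.260 → Σnom=-4.580; wc +0.060/-0.060 → slack +0.353/-0.140; half-tol=0.060, Σhalf²=0.038382
  +C: nom +44.600 → Σnom=40.020; wc +0.470/-0.470 → slack +0.823/-0.610; half-tol=0.470, Σhalf²=0.259282
Nominal = 40.020. Worst-case = [40.020 - 0.610, 40.020 + 0.823] = [39.410, 40.843]. RSS = √0.259282 = 0.509.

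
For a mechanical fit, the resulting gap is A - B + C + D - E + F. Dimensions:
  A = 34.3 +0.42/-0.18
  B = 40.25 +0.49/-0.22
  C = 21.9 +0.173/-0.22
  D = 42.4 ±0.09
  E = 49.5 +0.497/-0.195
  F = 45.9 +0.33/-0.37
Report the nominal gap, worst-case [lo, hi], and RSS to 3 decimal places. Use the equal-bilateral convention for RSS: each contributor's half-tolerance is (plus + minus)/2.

Stack each dimension's contribution:
  +A: nom +34.300 → Σnom=34.300; wc +0.420/-0.180 → slack +0.420/-0.180; half-tol=0.300, Σhalf²=0.090000
  -B: nom -40.250 → Σnom=-5.950; wc +0.220/-0.490 → slack +0.640/-0.670; half-tol=0.355, Σhalf²=0.216025
  +C: nom +21.900 → Σnom=15.950; wc +0.173/-0.220 → slack +0.813/-0.890; half-tol=0.197, Σhalf²=0.254637
  +D: nom +42.400 → Σnom=58.350; wc +0.090/-0.090 → slack +0.903/-0.980; half-tol=0.090, Σhalf²=0.262737
  -E: nom -49.500 → Σnom=8.850; wc +0.195/-0.497 → slack +1.098/-1.477; half-tol=0.346, Σhalf²=0.382453
  +F: nom +45.900 → Σnom=54.750; wc +0.330/-0.370 → slack +1.428/-1.847; half-tol=0.350, Σhalf²=0.504953
Nominal = 54.750. Worst-case = [54.750 - 1.847, 54.750 + 1.428] = [52.903, 56.178]. RSS = √0.504953 = 0.711.

nominal=54.750 wc=[52.903,56.178] rss=0.711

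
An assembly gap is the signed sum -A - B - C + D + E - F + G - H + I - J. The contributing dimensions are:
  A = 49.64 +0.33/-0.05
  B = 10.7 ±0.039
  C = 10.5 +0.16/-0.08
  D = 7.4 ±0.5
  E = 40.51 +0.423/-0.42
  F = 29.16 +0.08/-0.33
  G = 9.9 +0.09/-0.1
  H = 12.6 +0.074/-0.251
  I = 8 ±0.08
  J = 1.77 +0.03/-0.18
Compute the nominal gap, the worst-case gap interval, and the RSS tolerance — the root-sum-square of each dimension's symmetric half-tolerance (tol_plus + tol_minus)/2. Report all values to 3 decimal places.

nominal=-48.560 wc=[-50.373,-46.537] rss=0.758

Stack each dimension's contribution:
  -A: nom -49.640 → Σnom=-49.640; wc +0.050/-0.330 → slack +0.050/-0.330; half-tol=0.190, Σhalf²=0.036100
  -B: nom -10.700 → Σnom=-60.340; wc +0.039/-0.039 → slack +0.089/-0.369; half-tol=0.039, Σhalf²=0.037621
  -C: nom -10.500 → Σnom=-70.840; wc +0.080/-0.160 → slack +0.169/-0.529; half-tol=0.120, Σhalf²=0.052021
  +D: nom +7.400 → Σnom=-63.440; wc +0.500/-0.500 → slack +0.669/-1.029; half-tol=0.500, Σhalf²=0.302021
  +E: nom +40.510 → Σnom=-22.930; wc +0.423/-0.420 → slack +1.092/-1.449; half-tol=0.421, Σhalf²=0.479683
  -F: nom -29.160 → Σnom=-52.090; wc +0.330/-0.080 → slack +1.422/-1.529; half-tol=0.205, Σhalf²=0.521708
  +G: nom +9.900 → Σnom=-42.190; wc +0.090/-0.100 → slack +1.512/-1.629; half-tol=0.095, Σhalf²=0.530733
  -H: nom -12.600 → Σnom=-54.790; wc +0.251/-0.074 → slack +1.763/-1.703; half-tol=0.163, Σhalf²=0.557139
  +I: nom +8.000 → Σnom=-46.790; wc +0.080/-0.080 → slack +1.843/-1.783; half-tol=0.080, Σhalf²=0.563539
  -J: nom -1.770 → Σnom=-48.560; wc +0.180/-0.030 → slack +2.023/-1.813; half-tol=0.105, Σhalf²=0.574564
Nominal = -48.560. Worst-case = [-48.560 - 1.813, -48.560 + 2.023] = [-50.373, -46.537]. RSS = √0.574564 = 0.758.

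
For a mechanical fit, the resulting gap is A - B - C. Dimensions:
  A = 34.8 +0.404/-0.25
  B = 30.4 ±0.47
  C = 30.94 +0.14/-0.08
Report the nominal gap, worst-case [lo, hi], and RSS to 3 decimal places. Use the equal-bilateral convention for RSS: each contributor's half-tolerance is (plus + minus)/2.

nominal=-26.540 wc=[-27.400,-25.586] rss=0.583

Stack each dimension's contribution:
  +A: nom +34.800 → Σnom=34.800; wc +0.404/-0.250 → slack +0.404/-0.250; half-tol=0.327, Σhalf²=0.106929
  -B: nom -30.400 → Σnom=4.400; wc +0.470/-0.470 → slack +0.874/-0.720; half-tol=0.470, Σhalf²=0.327829
  -C: nom -30.940 → Σnom=-26.540; wc +0.080/-0.140 → slack +0.954/-0.860; half-tol=0.110, Σhalf²=0.339929
Nominal = -26.540. Worst-case = [-26.540 - 0.860, -26.540 + 0.954] = [-27.400, -25.586]. RSS = √0.339929 = 0.583.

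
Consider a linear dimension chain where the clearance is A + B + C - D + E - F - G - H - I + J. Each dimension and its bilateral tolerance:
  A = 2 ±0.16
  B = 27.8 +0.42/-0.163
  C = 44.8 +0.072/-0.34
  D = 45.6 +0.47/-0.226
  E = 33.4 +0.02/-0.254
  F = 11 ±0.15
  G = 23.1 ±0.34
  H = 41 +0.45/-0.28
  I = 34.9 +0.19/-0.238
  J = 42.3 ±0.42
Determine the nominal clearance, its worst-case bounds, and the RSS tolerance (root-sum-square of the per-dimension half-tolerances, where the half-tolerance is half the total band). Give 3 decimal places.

Stack each dimension's contribution:
  +A: nom +2.000 → Σnom=2.000; wc +0.160/-0.160 → slack +0.160/-0.160; half-tol=0.160, Σhalf²=0.025600
  +B: nom +27.800 → Σnom=29.800; wc +0.420/-0.163 → slack +0.580/-0.323; half-tol=0.291, Σhalf²=0.110572
  +C: nom +44.800 → Σnom=74.600; wc +0.072/-0.340 → slack +0.652/-0.663; half-tol=0.206, Σhalf²=0.153008
  -D: nom -45.600 → Σnom=29.000; wc +0.226/-0.470 → slack +0.878/-1.133; half-tol=0.348, Σhalf²=0.274112
  +E: nom +33.400 → Σnom=62.400; wc +0.020/-0.254 → slack +0.898/-1.387; half-tol=0.137, Σhalf²=0.292881
  -F: nom -11.000 → Σnom=51.400; wc +0.150/-0.150 → slack +1.048/-1.537; half-tol=0.150, Σhalf²=0.315381
  -G: nom -23.100 → Σnom=28.300; wc +0.340/-0.340 → slack +1.388/-1.877; half-tol=0.340, Σhalf²=0.430981
  -H: nom -41.000 → Σnom=-12.700; wc +0.280/-0.450 → slack +1.668/-2.327; half-tol=0.365, Σhalf²=0.564206
  -I: nom -34.900 → Σnom=-47.600; wc +0.238/-0.190 → slack +1.906/-2.517; half-tol=0.214, Σhalf²=0.610002
  +J: nom +42.300 → Σnom=-5.300; wc +0.420/-0.420 → slack +2.326/-2.937; half-tol=0.420, Σhalf²=0.786402
Nominal = -5.300. Worst-case = [-5.300 - 2.937, -5.300 + 2.326] = [-8.237, -2.974]. RSS = √0.786402 = 0.887.

nominal=-5.300 wc=[-8.237,-2.974] rss=0.887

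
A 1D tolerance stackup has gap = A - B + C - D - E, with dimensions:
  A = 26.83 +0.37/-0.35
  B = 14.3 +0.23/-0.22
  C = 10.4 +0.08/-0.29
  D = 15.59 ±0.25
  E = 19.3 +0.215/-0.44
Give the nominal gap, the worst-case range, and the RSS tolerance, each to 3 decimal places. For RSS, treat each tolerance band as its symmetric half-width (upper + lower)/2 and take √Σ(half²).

Stack each dimension's contribution:
  +A: nom +26.830 → Σnom=26.830; wc +0.370/-0.350 → slack +0.370/-0.350; half-tol=0.360, Σhalf²=0.129600
  -B: nom -14.300 → Σnom=12.530; wc +0.220/-0.230 → slack +0.590/-0.580; half-tol=0.225, Σhalf²=0.180225
  +C: nom +10.400 → Σnom=22.930; wc +0.080/-0.290 → slack +0.670/-0.870; half-tol=0.185, Σhalf²=0.214450
  -D: nom -15.590 → Σnom=7.340; wc +0.250/-0.250 → slack +0.920/-1.120; half-tol=0.250, Σhalf²=0.276950
  -E: nom -19.300 → Σnom=-11.960; wc +0.440/-0.215 → slack +1.360/-1.335; half-tol=0.328, Σhalf²=0.384206
Nominal = -11.960. Worst-case = [-11.960 - 1.335, -11.960 + 1.360] = [-13.295, -10.600]. RSS = √0.384206 = 0.620.

nominal=-11.960 wc=[-13.295,-10.600] rss=0.620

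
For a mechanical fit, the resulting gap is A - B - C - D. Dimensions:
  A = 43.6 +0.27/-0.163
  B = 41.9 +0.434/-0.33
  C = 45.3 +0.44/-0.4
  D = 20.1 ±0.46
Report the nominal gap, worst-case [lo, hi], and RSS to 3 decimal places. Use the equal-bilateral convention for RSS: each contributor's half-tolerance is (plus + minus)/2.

Stack each dimension's contribution:
  +A: nom +43.600 → Σnom=43.600; wc +0.270/-0.163 → slack +0.270/-0.163; half-tol=0.217, Σhalf²=0.046872
  -B: nom -41.900 → Σnom=1.700; wc +0.330/-0.434 → slack +0.600/-0.597; half-tol=0.382, Σhalf²=0.192796
  -C: nom -45.300 → Σnom=-43.600; wc +0.400/-0.440 → slack +1.000/-1.037; half-tol=0.420, Σhalf²=0.369196
  -D: nom -20.100 → Σnom=-63.700; wc +0.460/-0.460 → slack +1.460/-1.497; half-tol=0.460, Σhalf²=0.580796
Nominal = -63.700. Worst-case = [-63.700 - 1.497, -63.700 + 1.460] = [-65.197, -62.240]. RSS = √0.580796 = 0.762.

nominal=-63.700 wc=[-65.197,-62.240] rss=0.762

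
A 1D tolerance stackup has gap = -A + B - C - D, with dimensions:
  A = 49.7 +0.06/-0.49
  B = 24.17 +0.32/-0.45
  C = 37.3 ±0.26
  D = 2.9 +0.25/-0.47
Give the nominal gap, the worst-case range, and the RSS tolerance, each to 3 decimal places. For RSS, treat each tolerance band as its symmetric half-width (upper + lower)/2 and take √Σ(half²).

nominal=-65.730 wc=[-66.750,-64.190] rss=0.649

Stack each dimension's contribution:
  -A: nom -49.700 → Σnom=-49.700; wc +0.490/-0.060 → slack +0.490/-0.060; half-tol=0.275, Σhalf²=0.075625
  +B: nom +24.170 → Σnom=-25.530; wc +0.320/-0.450 → slack +0.810/-0.510; half-tol=0.385, Σhalf²=0.223850
  -C: nom -37.300 → Σnom=-62.830; wc +0.260/-0.260 → slack +1.070/-0.770; half-tol=0.260, Σhalf²=0.291450
  -D: nom -2.900 → Σnom=-65.730; wc +0.470/-0.250 → slack +1.540/-1.020; half-tol=0.360, Σhalf²=0.421050
Nominal = -65.730. Worst-case = [-65.730 - 1.020, -65.730 + 1.540] = [-66.750, -64.190]. RSS = √0.421050 = 0.649.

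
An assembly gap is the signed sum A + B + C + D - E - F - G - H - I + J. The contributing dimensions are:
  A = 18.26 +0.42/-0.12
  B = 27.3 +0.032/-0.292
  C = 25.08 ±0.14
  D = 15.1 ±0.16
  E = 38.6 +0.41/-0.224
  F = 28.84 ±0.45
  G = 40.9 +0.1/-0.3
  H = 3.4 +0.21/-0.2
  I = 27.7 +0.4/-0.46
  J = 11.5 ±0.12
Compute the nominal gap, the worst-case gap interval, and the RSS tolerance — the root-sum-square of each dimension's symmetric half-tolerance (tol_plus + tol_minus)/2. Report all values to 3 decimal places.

Stack each dimension's contribution:
  +A: nom +18.260 → Σnom=18.260; wc +0.420/-0.120 → slack +0.420/-0.120; half-tol=0.270, Σhalf²=0.072900
  +B: nom +27.300 → Σnom=45.560; wc +0.032/-0.292 → slack +0.452/-0.412; half-tol=0.162, Σhalf²=0.099144
  +C: nom +25.080 → Σnom=70.640; wc +0.140/-0.140 → slack +0.592/-0.552; half-tol=0.140, Σhalf²=0.118744
  +D: nom +15.100 → Σnom=85.740; wc +0.160/-0.160 → slack +0.752/-0.712; half-tol=0.160, Σhalf²=0.144344
  -E: nom -38.600 → Σnom=47.140; wc +0.224/-0.410 → slack +0.976/-1.122; half-tol=0.317, Σhalf²=0.244833
  -F: nom -28.840 → Σnom=18.300; wc +0.450/-0.450 → slack +1.426/-1.572; half-tol=0.450, Σhalf²=0.447333
  -G: nom -40.900 → Σnom=-22.600; wc +0.300/-0.100 → slack +1.726/-1.672; half-tol=0.200, Σhalf²=0.487333
  -H: nom -3.400 → Σnom=-26.000; wc +0.200/-0.210 → slack +1.926/-1.882; half-tol=0.205, Σhalf²=0.529358
  -I: nom -27.700 → Σnom=-53.700; wc +0.460/-0.400 → slack +2.386/-2.282; half-tol=0.430, Σhalf²=0.714258
  +J: nom +11.500 → Σnom=-42.200; wc +0.120/-0.120 → slack +2.506/-2.402; half-tol=0.120, Σhalf²=0.728658
Nominal = -42.200. Worst-case = [-42.200 - 2.402, -42.200 + 2.506] = [-44.602, -39.694]. RSS = √0.728658 = 0.854.

nominal=-42.200 wc=[-44.602,-39.694] rss=0.854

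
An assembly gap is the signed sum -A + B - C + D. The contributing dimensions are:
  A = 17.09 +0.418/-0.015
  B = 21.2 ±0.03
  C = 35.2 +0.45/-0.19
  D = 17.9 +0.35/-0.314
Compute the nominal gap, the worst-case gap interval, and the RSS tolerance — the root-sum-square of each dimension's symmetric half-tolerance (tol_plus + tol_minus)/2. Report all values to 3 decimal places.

nominal=-13.190 wc=[-14.402,-12.605] rss=0.510

Stack each dimension's contribution:
  -A: nom -17.090 → Σnom=-17.090; wc +0.015/-0.418 → slack +0.015/-0.418; half-tol=0.216, Σhalf²=0.046872
  +B: nom +21.200 → Σnom=4.110; wc +0.030/-0.030 → slack +0.045/-0.448; half-tol=0.030, Σhalf²=0.047772
  -C: nom -35.200 → Σnom=-31.090; wc +0.190/-0.450 → slack +0.235/-0.898; half-tol=0.320, Σhalf²=0.150172
  +D: nom +17.900 → Σnom=-13.190; wc +0.350/-0.314 → slack +0.585/-1.212; half-tol=0.332, Σhalf²=0.260396
Nominal = -13.190. Worst-case = [-13.190 - 1.212, -13.190 + 0.585] = [-14.402, -12.605]. RSS = √0.260396 = 0.510.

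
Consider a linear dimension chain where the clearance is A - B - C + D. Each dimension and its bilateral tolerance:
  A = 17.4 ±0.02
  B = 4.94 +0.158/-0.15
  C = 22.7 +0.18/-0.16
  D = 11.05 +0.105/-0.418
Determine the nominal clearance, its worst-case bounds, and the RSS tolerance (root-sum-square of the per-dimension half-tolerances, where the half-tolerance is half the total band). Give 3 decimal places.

Stack each dimension's contribution:
  +A: nom +17.400 → Σnom=17.400; wc +0.020/-0.020 → slack +0.020/-0.020; half-tol=0.020, Σhalf²=0.000400
  -B: nom -4.940 → Σnom=12.460; wc +0.150/-0.158 → slack +0.170/-0.178; half-tol=0.154, Σhalf²=0.024116
  -C: nom -22.700 → Σnom=-10.240; wc +0.160/-0.180 → slack +0.330/-0.358; half-tol=0.170, Σhalf²=0.053016
  +D: nom +11.050 → Σnom=0.810; wc +0.105/-0.418 → slack +0.435/-0.776; half-tol=0.262, Σhalf²=0.121398
Nominal = 0.810. Worst-case = [0.810 - 0.776, 0.810 + 0.435] = [0.034, 1.245]. RSS = √0.121398 = 0.348.

nominal=0.810 wc=[0.034,1.245] rss=0.348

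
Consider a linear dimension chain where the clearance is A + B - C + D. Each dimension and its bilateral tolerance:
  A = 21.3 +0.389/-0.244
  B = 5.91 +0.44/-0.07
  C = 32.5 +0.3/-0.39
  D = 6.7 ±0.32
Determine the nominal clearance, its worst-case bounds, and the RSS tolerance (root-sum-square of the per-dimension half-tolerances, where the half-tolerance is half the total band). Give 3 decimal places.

Stack each dimension's contribution:
  +A: nom +21.300 → Σnom=21.300; wc +0.389/-0.244 → slack +0.389/-0.244; half-tol=0.317, Σhalf²=0.100172
  +B: nom +5.910 → Σnom=27.210; wc +0.440/-0.070 → slack +0.829/-0.314; half-tol=0.255, Σhalf²=0.165197
  -C: nom -32.500 → Σnom=-5.290; wc +0.390/-0.300 → slack +1.219/-0.614; half-tol=0.345, Σhalf²=0.284222
  +D: nom +6.700 → Σnom=1.410; wc +0.320/-0.320 → slack +1.539/-0.934; half-tol=0.320, Σhalf²=0.386622
Nominal = 1.410. Worst-case = [1.410 - 0.934, 1.410 + 1.539] = [0.476, 2.949]. RSS = √0.386622 = 0.622.

nominal=1.410 wc=[0.476,2.949] rss=0.622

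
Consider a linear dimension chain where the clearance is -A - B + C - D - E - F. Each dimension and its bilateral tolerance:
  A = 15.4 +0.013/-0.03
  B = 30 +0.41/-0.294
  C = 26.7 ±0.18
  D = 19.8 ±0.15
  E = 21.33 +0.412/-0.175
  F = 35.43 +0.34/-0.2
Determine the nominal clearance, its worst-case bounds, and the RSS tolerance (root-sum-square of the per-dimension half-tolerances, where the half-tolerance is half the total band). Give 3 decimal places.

nominal=-95.260 wc=[-96.765,-94.231] rss=0.582

Stack each dimension's contribution:
  -A: nom -15.400 → Σnom=-15.400; wc +0.030/-0.013 → slack +0.030/-0.013; half-tol=0.021, Σhalf²=0.000462
  -B: nom -30.000 → Σnom=-45.400; wc +0.294/-0.410 → slack +0.324/-0.423; half-tol=0.352, Σhalf²=0.124366
  +C: nom +26.700 → Σnom=-18.700; wc +0.180/-0.180 → slack +0.504/-0.603; half-tol=0.180, Σhalf²=0.156766
  -D: nom -19.800 → Σnom=-38.500; wc +0.150/-0.150 → slack +0.654/-0.753; half-tol=0.150, Σhalf²=0.179266
  -E: nom -21.330 → Σnom=-59.830; wc +0.175/-0.412 → slack +0.829/-1.165; half-tol=0.293, Σhalf²=0.265408
  -F: nom -35.430 → Σnom=-95.260; wc +0.200/-0.340 → slack +1.029/-1.505; half-tol=0.270, Σhalf²=0.338309
Nominal = -95.260. Worst-case = [-95.260 - 1.505, -95.260 + 1.029] = [-96.765, -94.231]. RSS = √0.338309 = 0.582.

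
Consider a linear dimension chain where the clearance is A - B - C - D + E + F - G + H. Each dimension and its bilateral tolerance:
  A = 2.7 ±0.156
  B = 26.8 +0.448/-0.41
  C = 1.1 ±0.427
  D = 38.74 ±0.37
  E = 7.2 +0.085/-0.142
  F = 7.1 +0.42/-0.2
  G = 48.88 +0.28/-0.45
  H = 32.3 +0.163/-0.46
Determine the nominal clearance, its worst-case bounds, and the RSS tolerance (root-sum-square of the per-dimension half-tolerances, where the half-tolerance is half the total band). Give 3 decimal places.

Stack each dimension's contribution:
  +A: nom +2.700 → Σnom=2.700; wc +0.156/-0.156 → slack +0.156/-0.156; half-tol=0.156, Σhalf²=0.024336
  -B: nom -26.800 → Σnom=-24.100; wc +0.410/-0.448 → slack +0.566/-0.604; half-tol=0.429, Σhalf²=0.208377
  -C: nom -1.100 → Σnom=-25.200; wc +0.427/-0.427 → slack +0.993/-1.031; half-tol=0.427, Σhalf²=0.390706
  -D: nom -38.740 → Σnom=-63.940; wc +0.370/-0.370 → slack +1.363/-1.401; half-tol=0.370, Σhalf²=0.527606
  +E: nom +7.200 → Σnom=-56.740; wc +0.085/-0.142 → slack +1.448/-1.543; half-tol=0.113, Σhalf²=0.540488
  +F: nom +7.100 → Σnom=-49.640; wc +0.420/-0.200 → slack +1.868/-1.743; half-tol=0.310, Σhalf²=0.636588
  -G: nom -48.880 → Σnom=-98.520; wc +0.450/-0.280 → slack +2.318/-2.023; half-tol=0.365, Σhalf²=0.769813
  +H: nom +32.300 → Σnom=-66.220; wc +0.163/-0.460 → slack +2.481/-2.483; half-tol=0.311, Σhalf²=0.866845
Nominal = -66.220. Worst-case = [-66.220 - 2.483, -66.220 + 2.481] = [-68.703, -63.739]. RSS = √0.866845 = 0.931.

nominal=-66.220 wc=[-68.703,-63.739] rss=0.931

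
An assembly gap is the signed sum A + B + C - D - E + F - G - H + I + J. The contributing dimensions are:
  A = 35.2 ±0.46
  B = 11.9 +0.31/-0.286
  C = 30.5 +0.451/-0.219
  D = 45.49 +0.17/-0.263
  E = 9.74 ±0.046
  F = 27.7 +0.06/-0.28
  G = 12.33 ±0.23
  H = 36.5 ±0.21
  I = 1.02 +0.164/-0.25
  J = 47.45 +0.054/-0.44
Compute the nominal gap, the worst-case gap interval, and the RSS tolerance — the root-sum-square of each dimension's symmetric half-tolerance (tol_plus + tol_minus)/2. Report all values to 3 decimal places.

Stack each dimension's contribution:
  +A: nom +35.200 → Σnom=35.200; wc +0.460/-0.460 → slack +0.460/-0.460; half-tol=0.460, Σhalf²=0.211600
  +B: nom +11.900 → Σnom=47.100; wc +0.310/-0.286 → slack +0.770/-0.746; half-tol=0.298, Σhalf²=0.300404
  +C: nom +30.500 → Σnom=77.600; wc +0.451/-0.219 → slack +1.221/-0.965; half-tol=0.335, Σhalf²=0.412629
  -D: nom -45.490 → Σnom=32.110; wc +0.263/-0.170 → slack +1.484/-1.135; half-tol=0.217, Σhalf²=0.459501
  -E: nom -9.740 → Σnom=22.370; wc +0.046/-0.046 → slack +1.530/-1.181; half-tol=0.046, Σhalf²=0.461617
  +F: nom +27.700 → Σnom=50.070; wc +0.060/-0.280 → slack +1.590/-1.461; half-tol=0.170, Σhalf²=0.490517
  -G: nom -12.330 → Σnom=37.740; wc +0.230/-0.230 → slack +1.820/-1.691; half-tol=0.230, Σhalf²=0.543417
  -H: nom -36.500 → Σnom=1.240; wc +0.210/-0.210 → slack +2.030/-1.901; half-tol=0.210, Σhalf²=0.587517
  +I: nom +1.020 → Σnom=2.260; wc +0.164/-0.250 → slack +2.194/-2.151; half-tol=0.207, Σhalf²=0.630366
  +J: nom +47.450 → Σnom=49.710; wc +0.054/-0.440 → slack +2.248/-2.591; half-tol=0.247, Σhalf²=0.691375
Nominal = 49.710. Worst-case = [49.710 - 2.591, 49.710 + 2.248] = [47.119, 51.958]. RSS = √0.691375 = 0.831.

nominal=49.710 wc=[47.119,51.958] rss=0.831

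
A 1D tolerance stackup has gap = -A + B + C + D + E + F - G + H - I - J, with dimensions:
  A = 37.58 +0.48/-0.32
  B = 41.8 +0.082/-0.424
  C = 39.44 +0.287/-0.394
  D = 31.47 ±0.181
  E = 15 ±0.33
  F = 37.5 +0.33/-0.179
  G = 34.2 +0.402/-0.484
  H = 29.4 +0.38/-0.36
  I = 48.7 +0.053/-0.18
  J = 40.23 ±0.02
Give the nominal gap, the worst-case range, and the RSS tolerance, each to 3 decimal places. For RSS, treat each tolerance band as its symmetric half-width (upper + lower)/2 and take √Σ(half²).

Stack each dimension's contribution:
  -A: nom -37.580 → Σnom=-37.580; wc +0.320/-0.480 → slack +0.320/-0.480; half-tol=0.400, Σhalf²=0.160000
  +B: nom +41.800 → Σnom=4.220; wc +0.082/-0.424 → slack +0.402/-0.904; half-tol=0.253, Σhalf²=0.224009
  +C: nom +39.440 → Σnom=43.660; wc +0.287/-0.394 → slack +0.689/-1.298; half-tol=0.341, Σhalf²=0.339949
  +D: nom +31.470 → Σnom=75.130; wc +0.181/-0.181 → slack +0.870/-1.479; half-tol=0.181, Σhalf²=0.372710
  +E: nom +15.000 → Σnom=90.130; wc +0.330/-0.330 → slack +1.200/-1.809; half-tol=0.330, Σhalf²=0.481610
  +F: nom +37.500 → Σnom=127.630; wc +0.330/-0.179 → slack +1.530/-1.988; half-tol=0.255, Σhalf²=0.546381
  -G: nom -34.200 → Σnom=93.430; wc +0.484/-0.402 → slack +2.014/-2.390; half-tol=0.443, Σhalf²=0.742630
  +H: nom +29.400 → Σnom=122.830; wc +0.380/-0.360 → slack +2.394/-2.750; half-tol=0.370, Σhalf²=0.879530
  -I: nom -48.700 → Σnom=74.130; wc +0.180/-0.053 → slack +2.574/-2.803; half-tol=0.116, Σhalf²=0.893102
  -J: nom -40.230 → Σnom=33.900; wc +0.020/-0.020 → slack +2.594/-2.823; half-tol=0.020, Σhalf²=0.893502
Nominal = 33.900. Worst-case = [33.900 - 2.823, 33.900 + 2.594] = [31.077, 36.494]. RSS = √0.893502 = 0.945.

nominal=33.900 wc=[31.077,36.494] rss=0.945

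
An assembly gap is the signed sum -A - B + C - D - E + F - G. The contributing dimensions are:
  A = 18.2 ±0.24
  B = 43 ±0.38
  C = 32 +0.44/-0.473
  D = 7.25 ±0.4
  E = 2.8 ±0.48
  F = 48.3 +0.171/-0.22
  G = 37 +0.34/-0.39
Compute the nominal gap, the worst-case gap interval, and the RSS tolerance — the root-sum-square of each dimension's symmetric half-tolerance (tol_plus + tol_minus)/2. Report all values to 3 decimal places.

Stack each dimension's contribution:
  -A: nom -18.200 → Σnom=-18.200; wc +0.240/-0.240 → slack +0.240/-0.240; half-tol=0.240, Σhalf²=0.057600
  -B: nom -43.000 → Σnom=-61.200; wc +0.380/-0.380 → slack +0.620/-0.620; half-tol=0.380, Σhalf²=0.202000
  +C: nom +32.000 → Σnom=-29.200; wc +0.440/-0.473 → slack +1.060/-1.093; half-tol=0.457, Σhalf²=0.410392
  -D: nom -7.250 → Σnom=-36.450; wc +0.400/-0.400 → slack +1.460/-1.493; half-tol=0.400, Σhalf²=0.570392
  -E: nom -2.800 → Σnom=-39.250; wc +0.480/-0.480 → slack +1.940/-1.973; half-tol=0.480, Σhalf²=0.800792
  +F: nom +48.300 → Σnom=9.050; wc +0.171/-0.220 → slack +2.111/-2.193; half-tol=0.196, Σhalf²=0.839012
  -G: nom -37.000 → Σnom=-27.950; wc +0.390/-0.340 → slack +2.501/-2.533; half-tol=0.365, Σhalf²=0.972237
Nominal = -27.950. Worst-case = [-27.950 - 2.533, -27.950 + 2.501] = [-30.483, -25.449]. RSS = √0.972237 = 0.986.

nominal=-27.950 wc=[-30.483,-25.449] rss=0.986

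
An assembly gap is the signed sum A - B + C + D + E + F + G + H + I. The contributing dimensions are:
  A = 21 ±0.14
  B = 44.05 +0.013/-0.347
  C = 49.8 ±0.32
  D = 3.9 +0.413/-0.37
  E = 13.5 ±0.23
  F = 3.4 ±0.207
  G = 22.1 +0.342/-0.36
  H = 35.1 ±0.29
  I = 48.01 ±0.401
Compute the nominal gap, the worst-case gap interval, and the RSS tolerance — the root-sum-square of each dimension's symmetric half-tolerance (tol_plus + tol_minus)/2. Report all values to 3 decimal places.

nominal=152.760 wc=[150.429,155.450] rss=0.878

Stack each dimension's contribution:
  +A: nom +21.000 → Σnom=21.000; wc +0.140/-0.140 → slack +0.140/-0.140; half-tol=0.140, Σhalf²=0.019600
  -B: nom -44.050 → Σnom=-23.050; wc +0.347/-0.013 → slack +0.487/-0.153; half-tol=0.180, Σhalf²=0.052000
  +C: nom +49.800 → Σnom=26.750; wc +0.320/-0.320 → slack +0.807/-0.473; half-tol=0.320, Σhalf²=0.154400
  +D: nom +3.900 → Σnom=30.650; wc +0.413/-0.370 → slack +1.220/-0.843; half-tol=0.391, Σhalf²=0.307672
  +E: nom +13.500 → Σnom=44.150; wc +0.230/-0.230 → slack +1.450/-1.073; half-tol=0.230, Σhalf²=0.360572
  +F: nom +3.400 → Σnom=47.550; wc +0.207/-0.207 → slack +1.657/-1.280; half-tol=0.207, Σhalf²=0.403421
  +G: nom +22.100 → Σnom=69.650; wc +0.342/-0.360 → slack +1.999/-1.640; half-tol=0.351, Σhalf²=0.526622
  +H: nom +35.100 → Σnom=104.750; wc +0.290/-0.290 → slack +2.289/-1.930; half-tol=0.290, Σhalf²=0.610722
  +I: nom +48.010 → Σnom=152.760; wc +0.401/-0.401 → slack +2.690/-2.331; half-tol=0.401, Σhalf²=0.771523
Nominal = 152.760. Worst-case = [152.760 - 2.331, 152.760 + 2.690] = [150.429, 155.450]. RSS = √0.771523 = 0.878.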